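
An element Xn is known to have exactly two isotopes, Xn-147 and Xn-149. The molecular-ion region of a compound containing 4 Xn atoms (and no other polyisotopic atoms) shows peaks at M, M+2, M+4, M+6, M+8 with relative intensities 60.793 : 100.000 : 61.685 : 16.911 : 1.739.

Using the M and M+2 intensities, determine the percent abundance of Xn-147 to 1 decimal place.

70.9%

If p is the fraction of Xn that is Xn-147, then I(M+2)/I(M) = [C(4,1)·p^3·(1−p)] / p^4 = 4·(1−p)/p = 100.000/60.793 = 1.6449
(1−p)/p = 1.6449/4 = 0.4112  ⇒  p = 1/(1 + 0.4112) = 0.7086
Xn-147: 70.9%, Xn-149: 29.1%.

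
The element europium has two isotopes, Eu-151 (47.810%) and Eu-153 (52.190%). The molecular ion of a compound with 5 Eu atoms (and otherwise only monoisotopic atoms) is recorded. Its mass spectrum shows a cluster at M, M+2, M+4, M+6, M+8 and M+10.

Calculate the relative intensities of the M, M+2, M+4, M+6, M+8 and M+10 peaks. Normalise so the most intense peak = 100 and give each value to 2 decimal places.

Expanding (0.47810 + 0.52190)^5:
P(M) = 0.47810^5 = 0.024980
P(M+2) = 5 × 0.47810^4 × 0.52190^1 = 0.136343
P(M+4) = 10 × 0.47810^3 × 0.52190^2 = 0.297667
P(M+6) = 10 × 0.47810^2 × 0.52190^3 = 0.324937
P(M+8) = 5 × 0.47810^1 × 0.52190^4 = 0.177353
P(M+10) = 0.52190^5 = 0.038720
The M+6 peak is largest (0.324937); scaling to 100 gives 7.69 : 41.96 : 91.61 : 100.00 : 54.58 : 11.92.

7.69 : 41.96 : 91.61 : 100.00 : 54.58 : 11.92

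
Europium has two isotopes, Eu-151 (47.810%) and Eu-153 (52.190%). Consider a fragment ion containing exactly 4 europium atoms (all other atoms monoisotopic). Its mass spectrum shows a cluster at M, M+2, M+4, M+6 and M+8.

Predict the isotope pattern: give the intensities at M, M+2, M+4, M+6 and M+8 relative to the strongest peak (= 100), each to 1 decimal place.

Each Eu atom is independently Eu-151 (p = 0.47810) or Eu-153 (q = 0.52190); the cluster is the binomial expansion (p + q)^4.
P(M) = 0.47810^4 = 0.052249
P(M+2) = 4 × 0.47810^3 × 0.52190^1 = 0.228141
P(M+4) = 6 × 0.47810^2 × 0.52190^2 = 0.373563
P(M+6) = 4 × 0.47810^1 × 0.52190^3 = 0.271857
P(M+8) = 0.52190^4 = 0.074191
The M+4 peak is largest (0.373563); scaling to 100 gives 14.0 : 61.1 : 100.0 : 72.8 : 19.9.

14.0 : 61.1 : 100.0 : 72.8 : 19.9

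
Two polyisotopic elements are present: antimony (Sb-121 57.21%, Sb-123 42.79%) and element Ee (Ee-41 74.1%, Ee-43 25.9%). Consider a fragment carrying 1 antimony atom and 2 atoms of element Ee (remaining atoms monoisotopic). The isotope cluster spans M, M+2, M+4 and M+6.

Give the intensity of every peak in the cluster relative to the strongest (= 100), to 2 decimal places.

Antimony pattern (n=1): 0.5721 : 0.4279
Element Ee pattern (n=2): 0.549081 : 0.383838 : 0.067081
Convolve the two distributions (both contribute in 2-u steps):
  M: 0.5721×0.549081 = 0.314129
  M+2: 0.5721×0.383838 + 0.4279×0.549081 = 0.454545
  M+4: 0.5721×0.067081 + 0.4279×0.383838 = 0.202621
  M+6: 0.4279×0.067081 = 0.028704
Scale to base peak (0.454545) = 100: 69.11 : 100.00 : 44.58 : 6.31

69.11 : 100.00 : 44.58 : 6.31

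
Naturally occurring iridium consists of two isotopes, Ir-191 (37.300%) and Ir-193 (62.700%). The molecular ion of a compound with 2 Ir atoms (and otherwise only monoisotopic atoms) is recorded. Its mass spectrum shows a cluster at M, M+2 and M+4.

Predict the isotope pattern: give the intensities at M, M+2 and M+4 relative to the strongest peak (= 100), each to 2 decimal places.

The 2 Ir atoms are independent, so intensities follow the terms of (0.37300 + 0.62700)^2.
P(M) = 0.37300^2 = 0.139129
P(M+2) = 2 × 0.37300^1 × 0.62700^1 = 0.467742
P(M+4) = 0.62700^2 = 0.393129
The M+2 peak is largest (0.467742); scaling to 100 gives 29.74 : 100.00 : 84.05.

29.74 : 100.00 : 84.05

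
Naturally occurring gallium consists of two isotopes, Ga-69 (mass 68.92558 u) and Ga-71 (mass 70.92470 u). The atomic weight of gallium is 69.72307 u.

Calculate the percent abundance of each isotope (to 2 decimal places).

Let x be the fractional abundance of Ga-69; then Ga-71 has abundance 1 − x.
68.92558·x + 70.92470·(1 − x) = 69.72307
(68.92558 − 70.92470)·x = 69.72307 − 70.92470
x = -1.20163 / -1.99912 = 0.60108 → 60.11% Ga-69, 39.89% Ga-71.

Ga-69: 60.11%, Ga-71: 39.89%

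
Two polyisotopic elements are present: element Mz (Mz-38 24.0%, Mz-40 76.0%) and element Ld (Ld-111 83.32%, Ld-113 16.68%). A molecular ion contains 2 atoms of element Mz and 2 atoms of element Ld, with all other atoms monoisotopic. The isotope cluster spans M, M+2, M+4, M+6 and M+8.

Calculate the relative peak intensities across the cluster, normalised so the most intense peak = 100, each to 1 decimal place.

7.9 : 53.4 : 100.0 : 33.9 : 3.2

Element Mz pattern (n=2): 0.0576 : 0.3648 : 0.5776
Element Ld pattern (n=2): 0.69422224 : 0.27795552 : 0.02782224
Convolve the two distributions (both contribute in 2-u steps):
  M: 0.0576×0.69422224 = 0.039987
  M+2: 0.0576×0.27795552 + 0.3648×0.69422224 = 0.269263
  M+4: 0.0576×0.02782224 + 0.3648×0.27795552 + 0.5776×0.69422224 = 0.503984
  M+6: 0.3648×0.02782224 + 0.5776×0.27795552 = 0.170697
  M+8: 0.5776×0.02782224 = 0.016070
Scale to base peak (0.503984) = 100: 7.9 : 53.4 : 100.0 : 33.9 : 3.2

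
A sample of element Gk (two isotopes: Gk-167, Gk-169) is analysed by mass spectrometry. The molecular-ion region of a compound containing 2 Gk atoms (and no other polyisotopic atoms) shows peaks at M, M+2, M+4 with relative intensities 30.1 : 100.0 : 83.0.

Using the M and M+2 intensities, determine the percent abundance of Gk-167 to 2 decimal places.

Let p = fractional abundance of Gk-167. I(M+2)/I(M) = [C(2,1)·p^1·(1−p)] / p^2 = 2·(1−p)/p = 100.0/30.1 = 3.3223
(1−p)/p = 3.3223/2 = 1.6611  ⇒  p = 1/(1 + 1.6611) = 0.3758
Gk-167: 37.58%, Gk-169: 62.42%.

37.58%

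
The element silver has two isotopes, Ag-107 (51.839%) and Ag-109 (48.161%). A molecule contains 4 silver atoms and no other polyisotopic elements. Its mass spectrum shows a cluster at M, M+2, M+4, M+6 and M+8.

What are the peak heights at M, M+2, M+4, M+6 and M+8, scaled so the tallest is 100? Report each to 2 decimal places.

19.31 : 71.76 : 100.00 : 61.94 : 14.39

The 4 Ag atoms are independent, so intensities follow the terms of (0.51839 + 0.48161)^4.
P(M) = 0.51839^4 = 0.072215
P(M+2) = 4 × 0.51839^3 × 0.48161^1 = 0.268365
P(M+4) = 6 × 0.51839^2 × 0.48161^2 = 0.373986
P(M+6) = 4 × 0.51839^1 × 0.48161^3 = 0.231634
P(M+8) = 0.48161^4 = 0.053800
The M+4 peak is largest (0.373986); scaling to 100 gives 19.31 : 71.76 : 100.00 : 61.94 : 14.39.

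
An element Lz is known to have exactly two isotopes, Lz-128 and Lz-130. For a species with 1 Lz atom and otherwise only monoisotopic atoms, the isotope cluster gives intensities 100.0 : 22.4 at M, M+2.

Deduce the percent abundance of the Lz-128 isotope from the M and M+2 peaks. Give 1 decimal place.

Let p = fractional abundance of Lz-128. I(M+2)/I(M) = [C(1,1)·p^0·(1−p)] / p^1 = 1·(1−p)/p = 22.4/100.0 = 0.2240
(1−p)/p = 0.2240/1 = 0.2240  ⇒  p = 1/(1 + 0.2240) = 0.8170
Lz-128: 81.7%, Lz-130: 18.3%.

81.7%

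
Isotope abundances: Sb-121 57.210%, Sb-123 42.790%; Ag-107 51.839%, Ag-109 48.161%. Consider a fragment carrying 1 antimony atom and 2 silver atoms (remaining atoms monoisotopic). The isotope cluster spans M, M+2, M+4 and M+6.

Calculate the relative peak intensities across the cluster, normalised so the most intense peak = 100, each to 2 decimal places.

Antimony pattern (n=1): 0.5721 : 0.4279
Silver pattern (n=2): 0.26872819 : 0.49932362 : 0.23194819
Convolve the two distributions (both contribute in 2-u steps):
  M: 0.5721×0.26872819 = 0.153739
  M+2: 0.5721×0.49932362 + 0.4279×0.26872819 = 0.400652
  M+4: 0.5721×0.23194819 + 0.4279×0.49932362 = 0.346358
  M+6: 0.4279×0.23194819 = 0.099251
Scale to base peak (0.400652) = 100: 38.37 : 100.00 : 86.45 : 24.77

38.37 : 100.00 : 86.45 : 24.77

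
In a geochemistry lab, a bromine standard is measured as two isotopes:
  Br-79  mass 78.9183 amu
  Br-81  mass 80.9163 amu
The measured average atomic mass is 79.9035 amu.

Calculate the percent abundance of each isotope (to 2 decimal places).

Writing the weighted mean with unknown fraction x of Br-79:
78.9183·x + 80.9163·(1 − x) = 79.9035
(78.9183 − 80.9163)·x = 79.9035 − 80.9163
x = -1.0128 / -1.9980 = 0.50691 → 50.69% Br-79, 49.31% Br-81.

Br-79: 50.69%, Br-81: 49.31%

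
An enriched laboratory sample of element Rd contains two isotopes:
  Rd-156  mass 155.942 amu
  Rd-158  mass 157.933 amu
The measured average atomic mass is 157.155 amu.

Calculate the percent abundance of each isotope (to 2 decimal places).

With x = fraction of Rd-156 (so Rd-158 is 1 − x):
155.942·x + 157.933·(1 − x) = 157.155
(155.942 − 157.933)·x = 157.155 − 157.933
x = -0.778 / -1.991 = 0.39076 → 39.08% Rd-156, 60.92% Rd-158.

Rd-156: 39.08%, Rd-158: 60.92%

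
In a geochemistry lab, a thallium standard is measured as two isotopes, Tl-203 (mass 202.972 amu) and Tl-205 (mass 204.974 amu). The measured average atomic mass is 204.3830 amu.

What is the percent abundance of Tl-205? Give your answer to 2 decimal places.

Writing the weighted mean with unknown fraction x of Tl-203:
202.972·x + 204.974·(1 − x) = 204.3830
(202.972 − 204.974)·x = 204.3830 − 204.974
x = -0.5910 / -2.002 = 0.29520 → 29.52% Tl-203, 70.48% Tl-205.

70.48%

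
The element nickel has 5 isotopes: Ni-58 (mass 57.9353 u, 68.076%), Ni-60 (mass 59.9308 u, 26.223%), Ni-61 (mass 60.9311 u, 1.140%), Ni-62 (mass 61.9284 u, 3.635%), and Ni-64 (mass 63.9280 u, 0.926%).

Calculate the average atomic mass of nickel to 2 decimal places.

Weight each isotope mass by its fractional abundance: 0.68076 × 57.9353 + 0.26223 × 59.9308 + 0.01140 × 60.9311 + 0.03635 × 61.9284 + 0.00926 × 63.9280
= 39.44003 + 15.71565 + 0.69461 + 2.25110 + 0.59197 = 58.69336 u

58.69 u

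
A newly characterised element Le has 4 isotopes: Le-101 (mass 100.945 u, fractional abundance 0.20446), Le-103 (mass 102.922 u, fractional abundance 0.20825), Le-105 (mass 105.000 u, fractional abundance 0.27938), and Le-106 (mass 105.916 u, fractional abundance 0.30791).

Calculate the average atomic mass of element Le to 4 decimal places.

104.0202 u

Ar = Σ fᵢ·mᵢ = 0.20446 × 100.945 + 0.20825 × 102.922 + 0.27938 × 105.000 + 0.30791 × 105.916
= 20.63921 + 21.43351 + 29.33490 + 32.61260 = 104.02022 u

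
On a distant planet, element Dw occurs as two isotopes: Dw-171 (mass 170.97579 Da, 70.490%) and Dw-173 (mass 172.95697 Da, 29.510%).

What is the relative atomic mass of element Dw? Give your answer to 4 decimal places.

171.5604 Da

Weight each isotope mass by its fractional abundance: 0.70490 × 170.97579 + 0.29510 × 172.95697
= 120.520834 + 51.039602 = 171.560436 Da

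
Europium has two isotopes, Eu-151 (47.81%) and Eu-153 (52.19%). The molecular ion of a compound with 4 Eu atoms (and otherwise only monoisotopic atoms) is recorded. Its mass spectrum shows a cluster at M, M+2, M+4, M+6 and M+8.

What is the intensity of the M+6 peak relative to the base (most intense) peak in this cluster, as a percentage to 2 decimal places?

72.77%

Binomial terms of (0.4781 + 0.5219)^4: M 0.0522, M+2 0.2281, M+4 0.3736, M+6 0.2719, M+8 0.0742 → M+4 is the base peak.
P(M+4) = C(4,2) × 0.4781^2 × 0.5219^2 = 6 × 0.22857961 × 0.27237961 = 0.373563 (base)
P(M+6) = C(4,3) × 0.4781^1 × 0.5219^3 = 4 × 0.4781 × 0.14215492 = 0.271857
Relative intensity = 0.271857 / 0.373563 × 100 = 72.77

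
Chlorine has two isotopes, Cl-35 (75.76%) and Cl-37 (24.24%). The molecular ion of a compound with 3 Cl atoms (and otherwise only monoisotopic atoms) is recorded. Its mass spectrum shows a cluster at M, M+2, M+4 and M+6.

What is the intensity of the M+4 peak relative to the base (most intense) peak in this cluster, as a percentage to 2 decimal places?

30.71%

Term probabilities: M 0.4348, M+2 0.4174, M+4 0.1335, M+6 0.0142. Base peak = M.
P(M) = C(3,0) × 0.7576^3 × 0.2424^0 = 1 × 0.4348304 × 1.0000 = 0.434830 (base)
P(M+4) = C(3,2) × 0.7576^1 × 0.2424^2 = 3 × 0.7576 × 0.05875776 = 0.133545
Relative intensity = 0.133545 / 0.434830 × 100 = 30.71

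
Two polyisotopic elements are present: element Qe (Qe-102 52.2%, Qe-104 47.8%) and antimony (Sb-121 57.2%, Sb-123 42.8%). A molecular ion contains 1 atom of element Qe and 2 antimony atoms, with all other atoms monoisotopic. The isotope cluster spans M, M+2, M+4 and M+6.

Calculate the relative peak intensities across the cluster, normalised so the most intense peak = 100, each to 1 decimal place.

Element Qe pattern (n=1): 0.5220 : 0.4780
Antimony pattern (n=2): 0.327184 : 0.489632 : 0.183184
Convolve the two distributions (both contribute in 2-u steps):
  M: 0.5220×0.327184 = 0.170790
  M+2: 0.5220×0.489632 + 0.4780×0.327184 = 0.411982
  M+4: 0.5220×0.183184 + 0.4780×0.489632 = 0.329666
  M+6: 0.4780×0.183184 = 0.087562
Scale to base peak (0.411982) = 100: 41.5 : 100.0 : 80.0 : 21.3

41.5 : 100.0 : 80.0 : 21.3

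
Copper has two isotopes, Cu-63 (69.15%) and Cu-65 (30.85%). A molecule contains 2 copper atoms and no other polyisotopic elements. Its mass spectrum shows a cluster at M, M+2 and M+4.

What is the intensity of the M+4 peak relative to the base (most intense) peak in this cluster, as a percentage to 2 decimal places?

19.90%

Term probabilities: M 0.4782, M+2 0.4267, M+4 0.0952. Base peak = M.
P(M) = C(2,0) × 0.6915^2 × 0.3085^0 = 1 × 0.47817225 × 1.0000 = 0.478172 (base)
P(M+4) = C(2,2) × 0.6915^0 × 0.3085^2 = 1 × 1.0000 × 0.09517225 = 0.095172
Relative intensity = 0.095172 / 0.478172 × 100 = 19.90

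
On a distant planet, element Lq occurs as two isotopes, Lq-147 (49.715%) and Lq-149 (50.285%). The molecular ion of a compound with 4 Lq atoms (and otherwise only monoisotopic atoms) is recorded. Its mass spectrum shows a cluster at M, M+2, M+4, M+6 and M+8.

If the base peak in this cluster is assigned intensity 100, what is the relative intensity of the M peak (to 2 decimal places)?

16.29

Term probabilities: M 0.0611, M+2 0.2472, M+4 0.3750, M+6 0.2528, M+8 0.0639. Base peak = M+4.
P(M+4) = C(4,2) × 0.49715^2 × 0.50285^2 = 6 × 0.24715812 × 0.25285812 = 0.374976 (base)
P(M) = C(4,0) × 0.49715^4 × 0.50285^0 = 1 × 0.06108714 × 1.0000 = 0.061087
Relative intensity = 0.061087 / 0.374976 × 100 = 16.29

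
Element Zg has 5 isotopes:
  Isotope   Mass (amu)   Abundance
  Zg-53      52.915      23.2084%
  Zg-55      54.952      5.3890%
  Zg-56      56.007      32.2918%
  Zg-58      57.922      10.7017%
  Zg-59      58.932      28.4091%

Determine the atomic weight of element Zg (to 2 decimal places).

56.27 amu

Average mass = Σ (abundance × isotope mass) = 0.232084 × 52.915 + 0.053890 × 54.952 + 0.322918 × 56.007 + 0.107017 × 57.922 + 0.284091 × 58.932
= 12.2807 + 2.9614 + 18.0857 + 6.1986 + 16.7421 = 56.2685 amu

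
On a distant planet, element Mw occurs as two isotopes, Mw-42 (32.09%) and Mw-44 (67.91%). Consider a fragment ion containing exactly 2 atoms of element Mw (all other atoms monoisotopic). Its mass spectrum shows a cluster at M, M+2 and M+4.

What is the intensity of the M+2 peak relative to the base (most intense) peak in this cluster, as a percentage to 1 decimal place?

Term probabilities: M 0.1030, M+2 0.4358, M+4 0.4612. Base peak = M+4.
P(M+4) = C(2,2) × 0.3209^0 × 0.6791^2 = 1 × 1.0000 × 0.46117681 = 0.461177 (base)
P(M+2) = C(2,1) × 0.3209^1 × 0.6791^1 = 2 × 0.3209 × 0.6791 = 0.435846
Relative intensity = 0.435846 / 0.461177 × 100 = 94.5

94.5%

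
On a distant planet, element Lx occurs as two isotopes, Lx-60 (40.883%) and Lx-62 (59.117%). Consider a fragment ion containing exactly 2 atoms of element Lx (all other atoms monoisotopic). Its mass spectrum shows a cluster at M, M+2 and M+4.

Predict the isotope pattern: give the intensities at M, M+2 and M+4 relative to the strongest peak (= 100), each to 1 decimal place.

Each Lx atom is independently Lx-60 (p = 0.40883) or Lx-62 (q = 0.59117); the cluster is the binomial expansion (p + q)^2.
P(M) = 0.40883^2 = 0.167142
P(M+2) = 2 × 0.40883^1 × 0.59117^1 = 0.483376
P(M+4) = 0.59117^2 = 0.349482
The M+2 peak is largest (0.483376); scaling to 100 gives 34.6 : 100.0 : 72.3.

34.6 : 100.0 : 72.3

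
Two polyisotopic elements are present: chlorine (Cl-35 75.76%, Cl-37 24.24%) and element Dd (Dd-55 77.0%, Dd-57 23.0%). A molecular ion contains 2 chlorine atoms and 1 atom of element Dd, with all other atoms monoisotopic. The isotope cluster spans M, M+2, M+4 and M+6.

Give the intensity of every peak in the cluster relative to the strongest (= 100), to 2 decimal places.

100.00 : 93.86 : 29.35 : 3.06

Chlorine pattern (n=2): 0.57395776 : 0.36728448 : 0.05875776
Element Dd pattern (n=1): 0.7700 : 0.2300
Convolve the two distributions (both contribute in 2-u steps):
  M: 0.57395776×0.7700 = 0.441947
  M+2: 0.57395776×0.2300 + 0.36728448×0.7700 = 0.414819
  M+4: 0.36728448×0.2300 + 0.05875776×0.7700 = 0.129719
  M+6: 0.05875776×0.2300 = 0.013514
Scale to base peak (0.441947) = 100: 100.00 : 93.86 : 29.35 : 3.06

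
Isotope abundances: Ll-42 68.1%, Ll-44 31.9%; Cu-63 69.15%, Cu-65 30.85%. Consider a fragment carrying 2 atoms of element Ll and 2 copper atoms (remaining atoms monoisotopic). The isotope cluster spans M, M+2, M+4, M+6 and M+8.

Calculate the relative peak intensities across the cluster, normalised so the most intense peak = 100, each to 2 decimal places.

Element Ll pattern (n=2): 0.463761 : 0.434478 : 0.101761
Copper pattern (n=2): 0.47817225 : 0.4266555 : 0.09517225
Convolve the two distributions (both contribute in 2-u steps):
  M: 0.463761×0.47817225 = 0.221758
  M+2: 0.463761×0.4266555 + 0.434478×0.47817225 = 0.405622
  M+4: 0.463761×0.09517225 + 0.434478×0.4266555 + 0.101761×0.47817225 = 0.278169
  M+6: 0.434478×0.09517225 + 0.101761×0.4266555 = 0.084767
  M+8: 0.101761×0.09517225 = 0.009685
Scale to base peak (0.405622) = 100: 54.67 : 100.00 : 68.58 : 20.90 : 2.39

54.67 : 100.00 : 68.58 : 20.90 : 2.39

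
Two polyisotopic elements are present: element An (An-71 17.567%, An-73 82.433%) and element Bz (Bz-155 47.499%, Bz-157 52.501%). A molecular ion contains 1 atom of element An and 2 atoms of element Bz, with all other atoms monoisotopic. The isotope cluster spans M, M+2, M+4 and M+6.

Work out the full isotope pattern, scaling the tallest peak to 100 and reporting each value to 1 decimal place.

Element An pattern (n=1): 0.17567 : 0.82433
Element Bz pattern (n=2): 0.2256155 : 0.498749 : 0.2756355
Convolve the two distributions (both contribute in 2-u steps):
  M: 0.17567×0.2256155 = 0.039634
  M+2: 0.17567×0.498749 + 0.82433×0.2256155 = 0.273597
  M+4: 0.17567×0.2756355 + 0.82433×0.498749 = 0.459555
  M+6: 0.82433×0.2756355 = 0.227215
Scale to base peak (0.459555) = 100: 8.6 : 59.5 : 100.0 : 49.4

8.6 : 59.5 : 100.0 : 49.4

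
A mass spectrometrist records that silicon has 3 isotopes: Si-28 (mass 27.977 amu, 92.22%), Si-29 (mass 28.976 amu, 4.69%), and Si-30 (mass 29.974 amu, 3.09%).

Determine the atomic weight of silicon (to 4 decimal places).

28.0856 amu

Ar = Σ fᵢ·mᵢ = 0.9222 × 27.977 + 0.0469 × 28.976 + 0.0309 × 29.974
= 25.80039 + 1.35897 + 0.92620 = 28.08556 amu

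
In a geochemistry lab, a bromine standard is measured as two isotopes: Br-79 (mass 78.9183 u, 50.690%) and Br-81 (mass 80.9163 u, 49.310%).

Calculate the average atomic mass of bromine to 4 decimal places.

The abundance-weighted mean is 0.50690 × 78.9183 + 0.49310 × 80.9163
= 40.00369 + 39.89983 = 79.90352 u

79.9035 u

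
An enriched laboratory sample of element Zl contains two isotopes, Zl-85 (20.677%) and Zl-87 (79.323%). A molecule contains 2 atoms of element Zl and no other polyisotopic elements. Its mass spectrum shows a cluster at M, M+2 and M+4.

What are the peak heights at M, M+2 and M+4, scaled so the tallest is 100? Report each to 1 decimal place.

6.8 : 52.1 : 100.0

Each Zl atom is independently Zl-85 (p = 0.20677) or Zl-87 (q = 0.79323); the cluster is the binomial expansion (p + q)^2.
P(M) = 0.20677^2 = 0.042754
P(M+2) = 2 × 0.20677^1 × 0.79323^1 = 0.328032
P(M+4) = 0.79323^2 = 0.629214
The M+4 peak is largest (0.629214); scaling to 100 gives 6.8 : 52.1 : 100.0.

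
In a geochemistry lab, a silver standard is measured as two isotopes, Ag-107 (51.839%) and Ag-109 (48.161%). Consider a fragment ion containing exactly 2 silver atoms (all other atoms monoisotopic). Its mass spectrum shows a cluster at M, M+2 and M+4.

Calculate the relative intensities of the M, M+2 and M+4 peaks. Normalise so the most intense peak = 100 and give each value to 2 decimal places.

53.82 : 100.00 : 46.45

The 2 Ag atoms are independent, so intensities follow the terms of (0.51839 + 0.48161)^2.
P(M) = 0.51839^2 = 0.268728
P(M+2) = 2 × 0.51839^1 × 0.48161^1 = 0.499324
P(M+4) = 0.48161^2 = 0.231948
The M+2 peak is largest (0.499324); scaling to 100 gives 53.82 : 100.00 : 46.45.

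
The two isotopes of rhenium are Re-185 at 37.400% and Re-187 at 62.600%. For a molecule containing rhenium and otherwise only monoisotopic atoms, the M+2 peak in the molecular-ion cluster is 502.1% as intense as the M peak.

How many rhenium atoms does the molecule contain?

With n Re atoms, P(M+2)/P(M) = C(n,1)·p^(n−1)q / p^n = n·q/p = n · 0.62600/0.37400.
n = 5.021 × 0.37400/0.62600 = 3.00 ≈ 3

3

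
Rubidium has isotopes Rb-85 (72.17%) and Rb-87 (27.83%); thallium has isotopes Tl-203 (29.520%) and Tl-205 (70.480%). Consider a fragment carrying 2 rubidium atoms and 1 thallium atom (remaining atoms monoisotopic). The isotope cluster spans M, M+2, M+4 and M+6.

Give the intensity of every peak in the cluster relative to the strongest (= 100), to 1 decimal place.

Rubidium pattern (n=2): 0.52085089 : 0.40169822 : 0.07745089
Thallium pattern (n=1): 0.2952 : 0.7048
Convolve the two distributions (both contribute in 2-u steps):
  M: 0.52085089×0.2952 = 0.153755
  M+2: 0.52085089×0.7048 + 0.40169822×0.2952 = 0.485677
  M+4: 0.40169822×0.7048 + 0.07745089×0.2952 = 0.305980
  M+6: 0.07745089×0.7048 = 0.054587
Scale to base peak (0.485677) = 100: 31.7 : 100.0 : 63.0 : 11.2

31.7 : 100.0 : 63.0 : 11.2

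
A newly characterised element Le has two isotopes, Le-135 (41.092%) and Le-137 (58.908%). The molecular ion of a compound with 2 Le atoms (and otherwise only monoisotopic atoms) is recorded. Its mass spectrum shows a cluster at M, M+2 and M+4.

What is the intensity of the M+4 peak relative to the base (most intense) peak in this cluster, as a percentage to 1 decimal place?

71.7%

Term probabilities: M 0.1689, M+2 0.4841, M+4 0.3470. Base peak = M+2.
P(M+2) = C(2,1) × 0.41092^1 × 0.58908^1 = 2 × 0.41092 × 0.58908 = 0.484130 (base)
P(M+4) = C(2,2) × 0.41092^0 × 0.58908^2 = 1 × 1.0000 × 0.34701525 = 0.347015
Relative intensity = 0.347015 / 0.484130 × 100 = 71.7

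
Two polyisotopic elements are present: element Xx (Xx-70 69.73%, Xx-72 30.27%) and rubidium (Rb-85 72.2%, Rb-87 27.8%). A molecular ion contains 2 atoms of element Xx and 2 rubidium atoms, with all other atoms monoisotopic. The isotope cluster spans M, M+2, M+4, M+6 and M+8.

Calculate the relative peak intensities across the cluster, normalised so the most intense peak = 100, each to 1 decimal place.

61.0 : 100.0 : 61.4 : 16.7 : 1.7

Element Xx pattern (n=2): 0.48622729 : 0.42214542 : 0.09162729
Rubidium pattern (n=2): 0.521284 : 0.401432 : 0.077284
Convolve the two distributions (both contribute in 2-u steps):
  M: 0.48622729×0.521284 = 0.253463
  M+2: 0.48622729×0.401432 + 0.42214542×0.521284 = 0.415245
  M+4: 0.48622729×0.077284 + 0.42214542×0.401432 + 0.09162729×0.521284 = 0.254804
  M+6: 0.42214542×0.077284 + 0.09162729×0.401432 = 0.069407
  M+8: 0.09162729×0.077284 = 0.007081
Scale to base peak (0.415245) = 100: 61.0 : 100.0 : 61.4 : 16.7 : 1.7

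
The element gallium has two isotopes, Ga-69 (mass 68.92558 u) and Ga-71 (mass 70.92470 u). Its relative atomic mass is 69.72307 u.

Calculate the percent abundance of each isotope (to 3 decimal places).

Ga-69: 60.108%, Ga-71: 39.892%

Let x be the fractional abundance of Ga-69; then Ga-71 has abundance 1 − x.
68.92558·x + 70.92470·(1 − x) = 69.72307
(68.92558 − 70.92470)·x = 69.72307 − 70.92470
x = -1.20163 / -1.99912 = 0.60108 → 60.108% Ga-69, 39.892% Ga-71.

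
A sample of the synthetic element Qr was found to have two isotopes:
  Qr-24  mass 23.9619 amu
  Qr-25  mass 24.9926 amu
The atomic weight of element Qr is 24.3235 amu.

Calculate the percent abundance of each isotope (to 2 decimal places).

Writing the weighted mean with unknown fraction x of Qr-24:
23.9619·x + 24.9926·(1 − x) = 24.3235
(23.9619 − 24.9926)·x = 24.3235 − 24.9926
x = -0.6691 / -1.0307 = 0.64917 → 64.92% Qr-24, 35.08% Qr-25.

Qr-24: 64.92%, Qr-25: 35.08%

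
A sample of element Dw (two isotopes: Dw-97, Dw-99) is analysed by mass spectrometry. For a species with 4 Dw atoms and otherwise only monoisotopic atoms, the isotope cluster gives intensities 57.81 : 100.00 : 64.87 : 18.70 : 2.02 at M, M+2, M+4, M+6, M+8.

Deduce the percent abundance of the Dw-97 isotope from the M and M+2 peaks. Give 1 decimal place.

Write p for the Dw-97 fraction. I(M+2)/I(M) = [C(4,1)·p^3·(1−p)] / p^4 = 4·(1−p)/p = 100.00/57.81 = 1.7298
(1−p)/p = 1.7298/4 = 0.4325  ⇒  p = 1/(1 + 0.4325) = 0.6981
Dw-97: 69.8%, Dw-99: 30.2%.

69.8%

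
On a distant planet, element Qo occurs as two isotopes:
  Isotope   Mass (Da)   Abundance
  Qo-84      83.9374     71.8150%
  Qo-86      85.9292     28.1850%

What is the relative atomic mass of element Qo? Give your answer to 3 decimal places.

84.499 Da

The abundance-weighted mean is 0.718150 × 83.9374 + 0.281850 × 85.9292
= 60.27964 + 24.21915 = 84.49879 Da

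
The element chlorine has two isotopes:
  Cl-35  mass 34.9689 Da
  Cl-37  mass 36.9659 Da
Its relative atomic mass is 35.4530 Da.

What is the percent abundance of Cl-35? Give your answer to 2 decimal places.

75.76%

Let x be the fractional abundance of Cl-35; then Cl-37 has abundance 1 − x.
34.9689·x + 36.9659·(1 − x) = 35.4530
(34.9689 − 36.9659)·x = 35.4530 − 36.9659
x = -1.5129 / -1.9970 = 0.75759 → 75.76% Cl-35, 24.24% Cl-37.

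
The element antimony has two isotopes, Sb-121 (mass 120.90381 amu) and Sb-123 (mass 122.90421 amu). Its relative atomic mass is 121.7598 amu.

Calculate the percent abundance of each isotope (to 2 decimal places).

Sb-121: 57.21%, Sb-123: 42.79%

With x = fraction of Sb-121 (so Sb-123 is 1 − x):
120.90381·x + 122.90421·(1 − x) = 121.7598
(120.90381 − 122.90421)·x = 121.7598 − 122.90421
x = -1.14441 / -2.00040 = 0.57209 → 57.21% Sb-121, 42.79% Sb-123.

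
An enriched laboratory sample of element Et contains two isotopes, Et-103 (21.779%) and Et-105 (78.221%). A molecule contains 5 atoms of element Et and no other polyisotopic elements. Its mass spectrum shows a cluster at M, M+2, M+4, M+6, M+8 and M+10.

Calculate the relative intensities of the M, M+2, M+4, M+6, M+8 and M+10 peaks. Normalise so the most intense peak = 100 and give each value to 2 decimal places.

Expanding (0.21779 + 0.78221)^5:
P(M) = 0.21779^5 = 0.000490
P(M+2) = 5 × 0.21779^4 × 0.78221^1 = 0.008799
P(M+4) = 10 × 0.21779^3 × 0.78221^2 = 0.063206
P(M+6) = 10 × 0.21779^2 × 0.78221^3 = 0.227011
P(M+8) = 5 × 0.21779^1 × 0.78221^4 = 0.407663
P(M+10) = 0.78221^5 = 0.292831
The M+8 peak is largest (0.407663); scaling to 100 gives 0.12 : 2.16 : 15.50 : 55.69 : 100.00 : 71.83.

0.12 : 2.16 : 15.50 : 55.69 : 100.00 : 71.83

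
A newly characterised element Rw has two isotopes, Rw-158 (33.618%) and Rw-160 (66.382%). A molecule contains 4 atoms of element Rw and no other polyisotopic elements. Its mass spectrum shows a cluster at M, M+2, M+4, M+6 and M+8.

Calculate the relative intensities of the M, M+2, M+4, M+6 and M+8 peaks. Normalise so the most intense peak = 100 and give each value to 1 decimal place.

3.2 : 25.6 : 76.0 : 100.0 : 49.4

Each Rw atom is independently Rw-158 (p = 0.33618) or Rw-160 (q = 0.66382); the cluster is the binomial expansion (p + q)^4.
P(M) = 0.33618^4 = 0.012773
P(M+2) = 4 × 0.33618^3 × 0.66382^1 = 0.100885
P(M+4) = 6 × 0.33618^2 × 0.66382^2 = 0.298810
P(M+6) = 4 × 0.33618^1 × 0.66382^3 = 0.393353
P(M+8) = 0.66382^4 = 0.194179
The M+6 peak is largest (0.393353); scaling to 100 gives 3.2 : 25.6 : 76.0 : 100.0 : 49.4.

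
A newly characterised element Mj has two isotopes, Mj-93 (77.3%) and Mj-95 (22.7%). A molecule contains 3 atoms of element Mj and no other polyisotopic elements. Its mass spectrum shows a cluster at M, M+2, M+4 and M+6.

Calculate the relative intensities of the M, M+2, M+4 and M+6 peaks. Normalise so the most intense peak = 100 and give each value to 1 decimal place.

Expanding (0.773 + 0.227)^3:
P(M) = 0.773^3 = 0.461890
P(M+2) = 3 × 0.773^2 × 0.227^1 = 0.406917
P(M+4) = 3 × 0.773^1 × 0.227^2 = 0.119496
P(M+6) = 0.227^3 = 0.011697
The M peak is largest (0.461890); scaling to 100 gives 100.0 : 88.1 : 25.9 : 2.5.

100.0 : 88.1 : 25.9 : 2.5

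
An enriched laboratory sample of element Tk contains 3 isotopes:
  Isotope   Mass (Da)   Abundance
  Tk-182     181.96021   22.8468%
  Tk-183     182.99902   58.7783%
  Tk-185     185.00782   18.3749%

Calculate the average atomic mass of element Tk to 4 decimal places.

183.1308 Da

Average mass = Σ (abundance × isotope mass) = 0.228468 × 181.96021 + 0.587783 × 182.99902 + 0.183749 × 185.00782
= 41.572085 + 107.563713 + 33.995002 = 183.130800 Da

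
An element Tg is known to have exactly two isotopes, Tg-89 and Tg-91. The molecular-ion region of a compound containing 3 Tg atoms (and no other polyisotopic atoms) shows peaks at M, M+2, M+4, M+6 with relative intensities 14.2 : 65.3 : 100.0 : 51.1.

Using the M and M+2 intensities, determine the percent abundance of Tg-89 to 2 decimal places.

Let p = fractional abundance of Tg-89. I(M+2)/I(M) = [C(3,1)·p^2·(1−p)] / p^3 = 3·(1−p)/p = 65.3/14.2 = 4.5986
(1−p)/p = 4.5986/3 = 1.5329  ⇒  p = 1/(1 + 1.5329) = 0.3948
Tg-89: 39.48%, Tg-91: 60.52%.

39.48%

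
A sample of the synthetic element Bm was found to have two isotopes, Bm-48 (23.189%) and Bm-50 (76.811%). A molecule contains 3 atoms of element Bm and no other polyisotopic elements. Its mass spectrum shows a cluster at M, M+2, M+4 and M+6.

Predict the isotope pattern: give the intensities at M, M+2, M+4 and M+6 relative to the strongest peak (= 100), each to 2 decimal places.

The 3 Bm atoms are independent, so intensities follow the terms of (0.23189 + 0.76811)^3.
P(M) = 0.23189^3 = 0.012469
P(M+2) = 3 × 0.23189^2 × 0.76811^1 = 0.123911
P(M+4) = 3 × 0.23189^1 × 0.76811^2 = 0.410440
P(M+6) = 0.76811^3 = 0.453180
The M+6 peak is largest (0.453180); scaling to 100 gives 2.75 : 27.34 : 90.57 : 100.00.

2.75 : 27.34 : 90.57 : 100.00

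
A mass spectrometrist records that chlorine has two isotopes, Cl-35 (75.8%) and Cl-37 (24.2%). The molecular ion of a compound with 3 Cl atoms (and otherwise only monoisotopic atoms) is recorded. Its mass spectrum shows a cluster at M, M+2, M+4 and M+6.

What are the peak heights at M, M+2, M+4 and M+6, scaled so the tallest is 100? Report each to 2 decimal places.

100.00 : 95.78 : 30.58 : 3.25

The 3 Cl atoms are independent, so intensities follow the terms of (0.758 + 0.242)^3.
P(M) = 0.758^3 = 0.435520
P(M+2) = 3 × 0.758^2 × 0.242^1 = 0.417133
P(M+4) = 3 × 0.758^1 × 0.242^2 = 0.133175
P(M+6) = 0.242^3 = 0.014172
The M peak is largest (0.435520); scaling to 100 gives 100.00 : 95.78 : 30.58 : 3.25.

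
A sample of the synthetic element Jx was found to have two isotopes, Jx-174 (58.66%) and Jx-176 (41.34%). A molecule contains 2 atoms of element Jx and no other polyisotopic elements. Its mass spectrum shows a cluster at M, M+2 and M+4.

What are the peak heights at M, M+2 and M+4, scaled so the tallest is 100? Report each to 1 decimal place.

Each Jx atom is independently Jx-174 (p = 0.5866) or Jx-176 (q = 0.4134); the cluster is the binomial expansion (p + q)^2.
P(M) = 0.5866^2 = 0.344100
P(M+2) = 2 × 0.5866^1 × 0.4134^1 = 0.485001
P(M+4) = 0.4134^2 = 0.170900
The M+2 peak is largest (0.485001); scaling to 100 gives 70.9 : 100.0 : 35.2.

70.9 : 100.0 : 35.2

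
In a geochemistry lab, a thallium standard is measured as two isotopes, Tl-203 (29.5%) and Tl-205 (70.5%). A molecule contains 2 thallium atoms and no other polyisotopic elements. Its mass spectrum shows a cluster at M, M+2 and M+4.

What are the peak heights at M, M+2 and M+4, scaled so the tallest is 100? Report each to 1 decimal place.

The 2 Tl atoms are independent, so intensities follow the terms of (0.295 + 0.705)^2.
P(M) = 0.295^2 = 0.087025
P(M+2) = 2 × 0.295^1 × 0.705^1 = 0.415950
P(M+4) = 0.705^2 = 0.497025
The M+4 peak is largest (0.497025); scaling to 100 gives 17.5 : 83.7 : 100.0.

17.5 : 83.7 : 100.0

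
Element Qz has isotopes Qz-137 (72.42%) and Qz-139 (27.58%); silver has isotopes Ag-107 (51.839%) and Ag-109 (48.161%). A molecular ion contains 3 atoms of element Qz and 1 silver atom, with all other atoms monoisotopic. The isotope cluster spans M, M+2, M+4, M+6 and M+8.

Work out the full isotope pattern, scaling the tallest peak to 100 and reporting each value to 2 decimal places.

Element Qz pattern (n=3): 0.37981802 : 0.43394287 : 0.16526021 : 0.0209789
Silver pattern (n=1): 0.51839 : 0.48161
Convolve the two distributions (both contribute in 2-u steps):
  M: 0.37981802×0.51839 = 0.196894
  M+2: 0.37981802×0.48161 + 0.43394287×0.51839 = 0.407876
  M+4: 0.43394287×0.48161 + 0.16526021×0.51839 = 0.294660
  M+6: 0.16526021×0.48161 + 0.0209789×0.51839 = 0.090466
  M+8: 0.0209789×0.48161 = 0.010104
Scale to base peak (0.407876) = 100: 48.27 : 100.00 : 72.24 : 22.18 : 2.48

48.27 : 100.00 : 72.24 : 22.18 : 2.48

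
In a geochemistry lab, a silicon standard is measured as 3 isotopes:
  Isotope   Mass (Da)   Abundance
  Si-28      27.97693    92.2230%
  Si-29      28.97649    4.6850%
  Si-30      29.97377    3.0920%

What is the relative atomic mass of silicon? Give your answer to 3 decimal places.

28.086 Da

Ar = Σ fᵢ·mᵢ = 0.922230 × 27.97693 + 0.046850 × 28.97649 + 0.030920 × 29.97377
= 25.801164 + 1.357549 + 0.926789 = 28.085502 Da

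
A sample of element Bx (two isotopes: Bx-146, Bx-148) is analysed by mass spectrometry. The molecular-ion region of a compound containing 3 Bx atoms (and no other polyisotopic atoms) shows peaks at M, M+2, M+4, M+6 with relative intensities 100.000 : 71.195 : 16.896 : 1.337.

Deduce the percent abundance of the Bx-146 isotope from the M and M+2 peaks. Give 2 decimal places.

Let p = fractional abundance of Bx-146. I(M+2)/I(M) = [C(3,1)·p^2·(1−p)] / p^3 = 3·(1−p)/p = 71.195/100.000 = 0.7119
(1−p)/p = 0.7119/3 = 0.2373  ⇒  p = 1/(1 + 0.2373) = 0.8082
Bx-146: 80.82%, Bx-148: 19.18%.

80.82%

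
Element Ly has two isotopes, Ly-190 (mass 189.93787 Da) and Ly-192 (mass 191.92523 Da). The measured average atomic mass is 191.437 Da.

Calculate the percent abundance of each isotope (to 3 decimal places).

Let x be the fractional abundance of Ly-190; then Ly-192 has abundance 1 − x.
189.93787·x + 191.92523·(1 − x) = 191.437
(189.93787 − 191.92523)·x = 191.437 − 191.92523
x = -0.48823 / -1.98736 = 0.24567 → 24.567% Ly-190, 75.433% Ly-192.

Ly-190: 24.567%, Ly-192: 75.433%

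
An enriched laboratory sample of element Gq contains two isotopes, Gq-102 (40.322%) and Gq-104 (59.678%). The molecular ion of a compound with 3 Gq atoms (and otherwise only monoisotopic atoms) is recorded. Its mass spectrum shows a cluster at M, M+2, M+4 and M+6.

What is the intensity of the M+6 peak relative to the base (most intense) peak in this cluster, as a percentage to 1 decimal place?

49.3%

Term probabilities: M 0.0656, M+2 0.2911, M+4 0.4308, M+6 0.2125. Base peak = M+4.
P(M+4) = C(3,2) × 0.40322^1 × 0.59678^2 = 3 × 0.40322 × 0.35614637 = 0.430816 (base)
P(M+6) = C(3,3) × 0.40322^0 × 0.59678^3 = 1 × 1.0000 × 0.21254103 = 0.212541
Relative intensity = 0.212541 / 0.430816 × 100 = 49.3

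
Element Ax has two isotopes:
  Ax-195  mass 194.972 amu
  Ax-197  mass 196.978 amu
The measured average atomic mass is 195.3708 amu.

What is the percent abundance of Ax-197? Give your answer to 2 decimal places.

With x = fraction of Ax-195 (so Ax-197 is 1 − x):
194.972·x + 196.978·(1 − x) = 195.3708
(194.972 − 196.978)·x = 195.3708 − 196.978
x = -1.6072 / -2.006 = 0.80120 → 80.12% Ax-195, 19.88% Ax-197.

19.88%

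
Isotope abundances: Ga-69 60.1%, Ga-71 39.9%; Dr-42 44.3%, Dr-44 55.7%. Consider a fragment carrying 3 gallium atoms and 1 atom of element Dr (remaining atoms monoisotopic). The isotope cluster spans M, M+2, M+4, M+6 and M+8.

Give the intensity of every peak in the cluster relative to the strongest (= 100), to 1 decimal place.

Gallium pattern (n=3): 0.2170818 : 0.4323576 : 0.2870394 : 0.0635212
Element Dr pattern (n=1): 0.4430 : 0.5570
Convolve the two distributions (both contribute in 2-u steps):
  M: 0.2170818×0.4430 = 0.096167
  M+2: 0.2170818×0.5570 + 0.4323576×0.4430 = 0.312449
  M+4: 0.4323576×0.5570 + 0.2870394×0.4430 = 0.367982
  M+6: 0.2870394×0.5570 + 0.0635212×0.4430 = 0.188021
  M+8: 0.0635212×0.5570 = 0.035381
Scale to base peak (0.367982) = 100: 26.1 : 84.9 : 100.0 : 51.1 : 9.6

26.1 : 84.9 : 100.0 : 51.1 : 9.6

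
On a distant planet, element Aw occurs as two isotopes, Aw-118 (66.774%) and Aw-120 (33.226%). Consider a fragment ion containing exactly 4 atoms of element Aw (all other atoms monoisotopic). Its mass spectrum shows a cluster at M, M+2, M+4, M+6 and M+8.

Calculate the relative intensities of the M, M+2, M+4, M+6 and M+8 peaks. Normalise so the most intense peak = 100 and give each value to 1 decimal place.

50.2 : 100.0 : 74.6 : 24.8 : 3.1

Each Aw atom is independently Aw-118 (p = 0.66774) or Aw-120 (q = 0.33226); the cluster is the binomial expansion (p + q)^4.
P(M) = 0.66774^4 = 0.198806
P(M+2) = 4 × 0.66774^3 × 0.33226^1 = 0.395695
P(M+4) = 6 × 0.66774^2 × 0.33226^2 = 0.295340
P(M+6) = 4 × 0.66774^1 × 0.33226^3 = 0.097972
P(M+8) = 0.33226^4 = 0.012187
The M+2 peak is largest (0.395695); scaling to 100 gives 50.2 : 100.0 : 74.6 : 24.8 : 3.1.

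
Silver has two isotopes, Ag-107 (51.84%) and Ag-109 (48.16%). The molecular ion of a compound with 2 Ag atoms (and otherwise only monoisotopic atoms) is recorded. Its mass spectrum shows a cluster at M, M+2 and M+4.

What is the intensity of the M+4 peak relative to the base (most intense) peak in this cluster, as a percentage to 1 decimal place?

Term probabilities: M 0.2687, M+2 0.4993, M+4 0.2319. Base peak = M+2.
P(M+2) = C(2,1) × 0.5184^1 × 0.4816^1 = 2 × 0.5184 × 0.4816 = 0.499323 (base)
P(M+4) = C(2,2) × 0.5184^0 × 0.4816^2 = 1 × 1.0000 × 0.23193856 = 0.231939
Relative intensity = 0.231939 / 0.499323 × 100 = 46.5

46.5%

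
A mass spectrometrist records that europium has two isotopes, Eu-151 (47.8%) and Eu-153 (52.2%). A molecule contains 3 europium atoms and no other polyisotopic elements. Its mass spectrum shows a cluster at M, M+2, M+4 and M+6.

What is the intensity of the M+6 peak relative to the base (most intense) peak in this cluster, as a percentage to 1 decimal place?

36.4%

(0.478 + 0.522)^3 gives M 0.1092, M+2 0.3578, M+4 0.3907, M+6 0.1422; the largest is M+4.
P(M+4) = C(3,2) × 0.478^1 × 0.522^2 = 3 × 0.4780 × 0.272484 = 0.390742 (base)
P(M+6) = C(3,3) × 0.478^0 × 0.522^3 = 1 × 1.0000 × 0.14223665 = 0.142237
Relative intensity = 0.142237 / 0.390742 × 100 = 36.4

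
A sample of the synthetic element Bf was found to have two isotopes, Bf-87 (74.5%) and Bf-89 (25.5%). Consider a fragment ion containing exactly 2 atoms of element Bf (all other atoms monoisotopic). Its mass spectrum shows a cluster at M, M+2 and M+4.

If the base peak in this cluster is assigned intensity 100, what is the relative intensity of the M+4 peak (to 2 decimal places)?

11.72

Term probabilities: M 0.5550, M+2 0.3800, M+4 0.0650. Base peak = M.
P(M) = C(2,0) × 0.745^2 × 0.255^0 = 1 × 0.555025 × 1.0000 = 0.555025 (base)
P(M+4) = C(2,2) × 0.745^0 × 0.255^2 = 1 × 1.0000 × 0.065025 = 0.065025
Relative intensity = 0.065025 / 0.555025 × 100 = 11.72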